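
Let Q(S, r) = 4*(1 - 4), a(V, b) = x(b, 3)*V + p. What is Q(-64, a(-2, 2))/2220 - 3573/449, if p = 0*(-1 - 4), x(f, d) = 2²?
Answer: -661454/83065 ≈ -7.9631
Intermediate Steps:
x(f, d) = 4
p = 0 (p = 0*(-5) = 0)
a(V, b) = 4*V (a(V, b) = 4*V + 0 = 4*V)
Q(S, r) = -12 (Q(S, r) = 4*(-3) = -12)
Q(-64, a(-2, 2))/2220 - 3573/449 = -12/2220 - 3573/449 = -12*1/2220 - 3573*1/449 = -1/185 - 3573/449 = -661454/83065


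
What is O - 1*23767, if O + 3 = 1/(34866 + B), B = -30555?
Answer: -102472469/4311 ≈ -23770.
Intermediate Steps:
O = -12932/4311 (O = -3 + 1/(34866 - 30555) = -3 + 1/4311 = -12932/4311 ≈ -2.9998)
O - 1*23767 = -12932/4311 - 1*23767 = -12932/4311 - 23767 = -102472469/4311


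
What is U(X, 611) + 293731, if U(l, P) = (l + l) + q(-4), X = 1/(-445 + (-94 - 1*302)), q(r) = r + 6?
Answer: 247029451/841 ≈ 2.9373e+5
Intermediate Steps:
q(r) = 6 + r
X = -1/841 (X = 1/(-445 + (-94 - 302)) = 1/(-445 - 396) = 1/(-841) = -1/841 ≈ -0.0011891)
U(l, P) = 2 + 2*l (U(l, P) = (l + l) + (6 - 4) = 2*l + 2 = 2 + 2*l)
U(X, 611) + 293731 = (2 + 2*(-1/841)) + 293731 = (2 - 2/841) + 293731 = 1680/841 + 293731 = 247029451/841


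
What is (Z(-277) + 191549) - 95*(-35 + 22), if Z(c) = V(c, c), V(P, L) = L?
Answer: 192507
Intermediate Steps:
Z(c) = c
(Z(-277) + 191549) - 95*(-35 + 22) = (-277 + 191549) - 95*(-35 + 22) = 191272 - 95*(-13) = 191272 + 1235 = 192507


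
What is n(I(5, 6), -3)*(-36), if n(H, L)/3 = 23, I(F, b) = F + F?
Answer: -2484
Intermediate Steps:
I(F, b) = 2*F
n(H, L) = 69 (n(H, L) = 3*23 = 69)
n(I(5, 6), -3)*(-36) = 69*(-36) = -2484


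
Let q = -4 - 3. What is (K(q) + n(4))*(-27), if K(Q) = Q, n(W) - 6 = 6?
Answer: -135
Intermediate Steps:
n(W) = 12 (n(W) = 6 + 6 = 12)
q = -7
(K(q) + n(4))*(-27) = (-7 + 12)*(-27) = 5*(-27) = -135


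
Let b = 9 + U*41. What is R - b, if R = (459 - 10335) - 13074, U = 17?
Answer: -23656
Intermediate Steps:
R = -22950 (R = -9876 - 13074 = -22950)
b = 706 (b = 9 + 17*41 = 9 + 697 = 706)
R - b = -22950 - 1*706 = -22950 - 706 = -23656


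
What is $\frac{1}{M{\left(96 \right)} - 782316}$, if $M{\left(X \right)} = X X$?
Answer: $- \frac{1}{773100} \approx -1.2935 \cdot 10^{-6}$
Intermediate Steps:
$M{\left(X \right)} = X^{2}$
$\frac{1}{M{\left(96 \right)} - 782316} = \frac{1}{96^{2} - 782316} = \frac{1}{9216 - 782316} = \frac{1}{-773100} = - \frac{1}{773100}$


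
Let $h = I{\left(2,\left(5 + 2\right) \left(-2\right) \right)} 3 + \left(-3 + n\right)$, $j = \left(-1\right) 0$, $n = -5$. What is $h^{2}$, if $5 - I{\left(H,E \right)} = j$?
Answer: $49$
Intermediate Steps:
$j = 0$
$I{\left(H,E \right)} = 5$ ($I{\left(H,E \right)} = 5 - 0 = 5 + 0 = 5$)
$h = 7$ ($h = 5 \cdot 3 - 8 = 15 - 8 = 7$)
$h^{2} = 7^{2} = 49$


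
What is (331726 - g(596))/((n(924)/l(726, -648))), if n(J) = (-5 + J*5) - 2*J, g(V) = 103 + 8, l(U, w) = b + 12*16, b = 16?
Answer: 68975920/2767 ≈ 24928.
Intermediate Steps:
l(U, w) = 208 (l(U, w) = 16 + 12*16 = 16 + 192 = 208)
g(V) = 111
n(J) = -5 + 3*J (n(J) = (-5 + 5*J) - 2*J = -5 + 3*J)
(331726 - g(596))/((n(924)/l(726, -648))) = (331726 - 1*111)/(((-5 + 3*924)/208)) = (331726 - 111)/(((-5 + 2772)*(1/208))) = 331615/((2767*(1/208))) = 331615/(2767/208) = 331615*(208/2767) = 68975920/2767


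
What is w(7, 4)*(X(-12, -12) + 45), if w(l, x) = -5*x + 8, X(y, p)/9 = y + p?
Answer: 2052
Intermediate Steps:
X(y, p) = 9*p + 9*y (X(y, p) = 9*(y + p) = 9*(p + y) = 9*p + 9*y)
w(l, x) = 8 - 5*x
w(7, 4)*(X(-12, -12) + 45) = (8 - 5*4)*((9*(-12) + 9*(-12)) + 45) = (8 - 20)*((-108 - 108) + 45) = -12*(-216 + 45) = -12*(-171) = 2052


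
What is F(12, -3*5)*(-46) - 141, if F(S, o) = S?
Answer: -693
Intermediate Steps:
F(12, -3*5)*(-46) - 141 = 12*(-46) - 141 = -552 - 141 = -693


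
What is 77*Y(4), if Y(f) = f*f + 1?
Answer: 1309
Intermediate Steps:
Y(f) = 1 + f² (Y(f) = f² + 1 = 1 + f²)
77*Y(4) = 77*(1 + 4²) = 77*(1 + 16) = 77*17 = 1309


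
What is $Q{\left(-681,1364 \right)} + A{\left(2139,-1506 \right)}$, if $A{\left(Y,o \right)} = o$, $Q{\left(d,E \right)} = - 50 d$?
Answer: $32544$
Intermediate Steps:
$Q{\left(-681,1364 \right)} + A{\left(2139,-1506 \right)} = \left(-50\right) \left(-681\right) - 1506 = 34050 - 1506 = 32544$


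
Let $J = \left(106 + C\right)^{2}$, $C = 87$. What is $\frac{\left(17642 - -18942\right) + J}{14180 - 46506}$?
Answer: $- \frac{73833}{32326} \approx -2.284$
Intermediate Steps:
$J = 37249$ ($J = \left(106 + 87\right)^{2} = 193^{2} = 37249$)
$\frac{\left(17642 - -18942\right) + J}{14180 - 46506} = \frac{\left(17642 - -18942\right) + 37249}{14180 - 46506} = \frac{\left(17642 + 18942\right) + 37249}{-32326} = \left(36584 + 37249\right) \left(- \frac{1}{32326}\right) = 73833 \left(- \frac{1}{32326}\right) = - \frac{73833}{32326}$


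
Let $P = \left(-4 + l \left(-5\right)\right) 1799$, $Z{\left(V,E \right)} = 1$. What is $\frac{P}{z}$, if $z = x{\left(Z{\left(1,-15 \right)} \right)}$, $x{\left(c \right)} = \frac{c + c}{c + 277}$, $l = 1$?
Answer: $-2250549$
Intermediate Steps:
$x{\left(c \right)} = \frac{2 c}{277 + c}$
$z = \frac{1}{139}$ ($z = 2 \cdot 1 \frac{1}{277 + 1} = 2 \cdot 1 \cdot \frac{1}{278} = \frac{1}{139} \approx 0.0071942$)
$P = -16191$ ($P = \left(-4 + 1 \left(-5\right)\right) 1799 = \left(-4 - 5\right) 1799 = \left(-9\right) 1799 = -16191$)
$\frac{P}{z} = - 16191 \frac{1}{\frac{1}{139}} = \left(-16191\right) 139 = -2250549$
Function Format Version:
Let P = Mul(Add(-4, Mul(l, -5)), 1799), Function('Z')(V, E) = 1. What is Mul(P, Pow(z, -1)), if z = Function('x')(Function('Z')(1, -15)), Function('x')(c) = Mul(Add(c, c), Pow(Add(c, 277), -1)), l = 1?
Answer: -2250549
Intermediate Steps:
Function('x')(c) = Mul(2, c, Pow(Add(277, c), -1)) (Function('x')(c) = Mul(Mul(2, c), Pow(Add(277, c), -1)) = Mul(2, c, Pow(Add(277, c), -1)))
z = Rational(1, 139) (z = Mul(2, 1, Pow(Add(277, 1), -1)) = Mul(2, 1, Pow(278, -1)) = Mul(2, 1, Rational(1, 278)) = Rational(1, 139) ≈ 0.0071942)
P = -16191 (P = Mul(Add(-4, Mul(1, -5)), 1799) = Mul(Add(-4, -5), 1799) = Mul(-9, 1799) = -16191)
Mul(P, Pow(z, -1)) = Mul(-16191, Pow(Rational(1, 139), -1)) = Mul(-16191, 139) = -2250549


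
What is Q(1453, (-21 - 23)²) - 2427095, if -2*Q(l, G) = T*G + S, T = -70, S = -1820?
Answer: -2358425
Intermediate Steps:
Q(l, G) = 910 + 35*G (Q(l, G) = -(-70*G - 1820)/2 = -(-1820 - 70*G)/2 = 910 + 35*G)
Q(1453, (-21 - 23)²) - 2427095 = (910 + 35*(-21 - 23)²) - 2427095 = (910 + 35*(-44)²) - 2427095 = (910 + 35*1936) - 2427095 = (910 + 67760) - 2427095 = 68670 - 2427095 = -2358425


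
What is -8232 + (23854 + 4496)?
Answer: 20118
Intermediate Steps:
-8232 + (23854 + 4496) = -8232 + 28350 = 20118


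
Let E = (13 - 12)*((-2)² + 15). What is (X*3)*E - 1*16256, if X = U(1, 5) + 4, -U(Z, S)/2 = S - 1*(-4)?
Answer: -17054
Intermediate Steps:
U(Z, S) = -8 - 2*S (U(Z, S) = -2*(S - 1*(-4)) = -2*(S + 4) = -2*(4 + S) = -8 - 2*S)
X = -14 (X = (-8 - 2*5) + 4 = (-8 - 10) + 4 = -18 + 4 = -14)
E = 19 (E = 1*(4 + 15) = 1*19 = 19)
(X*3)*E - 1*16256 = -14*3*19 - 1*16256 = -42*19 - 16256 = -798 - 16256 = -17054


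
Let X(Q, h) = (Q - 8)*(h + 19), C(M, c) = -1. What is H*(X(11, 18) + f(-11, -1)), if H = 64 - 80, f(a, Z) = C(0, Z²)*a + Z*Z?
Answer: -1968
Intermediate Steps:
X(Q, h) = (-8 + Q)*(19 + h)
f(a, Z) = Z² - a (f(a, Z) = -a + Z*Z = -a + Z² = Z² - a)
H = -16
H*(X(11, 18) + f(-11, -1)) = -16*((-152 - 8*18 + 19*11 + 11*18) + ((-1)² - 1*(-11))) = -16*((-152 - 144 + 209 + 198) + (1 + 11)) = -16*(111 + 12) = -16*123 = -1968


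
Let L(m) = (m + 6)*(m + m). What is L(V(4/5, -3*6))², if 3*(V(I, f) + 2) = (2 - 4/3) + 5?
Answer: 11236/6561 ≈ 1.7125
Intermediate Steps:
V(I, f) = -⅑ (V(I, f) = -2 + ((2 - 4/3) + 5)/3 = -2 + (⅔ + 5)/3 = -2 + (⅓)*(17/3) = -2 + 17/9 = -⅑)
L(m) = 2*m*(6 + m) (L(m) = (6 + m)*(2*m) = 2*m*(6 + m))
L(V(4/5, -3*6))² = (2*(-⅑)*(6 - ⅑))² = (2*(-⅑)*(53/9))² = (-106/81)² = 11236/6561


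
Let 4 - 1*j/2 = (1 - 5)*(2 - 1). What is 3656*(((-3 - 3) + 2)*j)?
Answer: -233984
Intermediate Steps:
j = 16 (j = 8 - 2*(1 - 5)*(2 - 1) = 8 - (-8) = 8 - 2*(-4) = 8 + 8 = 16)
3656*(((-3 - 3) + 2)*j) = 3656*(((-3 - 3) + 2)*16) = 3656*((-6 + 2)*16) = 3656*(-4*16) = 3656*(-64) = -233984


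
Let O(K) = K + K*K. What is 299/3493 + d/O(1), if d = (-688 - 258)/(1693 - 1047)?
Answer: -1459035/2256478 ≈ -0.64660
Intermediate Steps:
d = -473/323 (d = -946/646 = -946*1/646 = -473/323 ≈ -1.4644)
O(K) = K + K**2
299/3493 + d/O(1) = 299/3493 - 473/(323*(1 + 1)) = 299*(1/3493) - 473/(323*(1*2)) = 299/3493 - 473/323/2 = 299/3493 - 473/323*1/2 = 299/3493 - 473/646 = -1459035/2256478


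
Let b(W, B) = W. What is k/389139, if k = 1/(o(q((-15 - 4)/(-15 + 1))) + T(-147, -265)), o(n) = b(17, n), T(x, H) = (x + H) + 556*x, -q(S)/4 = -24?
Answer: -1/31958818653 ≈ -3.1290e-11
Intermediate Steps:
q(S) = 96 (q(S) = -4*(-24) = 96)
T(x, H) = H + 557*x (T(x, H) = (H + x) + 556*x = H + 557*x)
o(n) = 17
k = -1/82127 (k = 1/(17 + (-265 + 557*(-147))) = 1/(17 + (-265 - 81879)) = 1/(17 - 82144) = 1/(-82127) = -1/82127 ≈ -1.2176e-5)
k/389139 = -1/82127/389139 = -1/82127*1/389139 = -1/31958818653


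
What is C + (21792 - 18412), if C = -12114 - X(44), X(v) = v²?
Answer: -10670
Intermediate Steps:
C = -14050 (C = -12114 - 1*44² = -12114 - 1*1936 = -12114 - 1936 = -14050)
C + (21792 - 18412) = -14050 + (21792 - 18412) = -14050 + 3380 = -10670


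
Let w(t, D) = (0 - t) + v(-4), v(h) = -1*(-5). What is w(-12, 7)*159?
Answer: 2703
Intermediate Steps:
v(h) = 5
w(t, D) = 5 - t (w(t, D) = (0 - t) + 5 = -t + 5 = 5 - t)
w(-12, 7)*159 = (5 - 1*(-12))*159 = (5 + 12)*159 = 17*159 = 2703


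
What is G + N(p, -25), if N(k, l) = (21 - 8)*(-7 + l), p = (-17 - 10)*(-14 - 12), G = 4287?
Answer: 3871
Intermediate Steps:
p = 702 (p = -27*(-26) = 702)
N(k, l) = -91 + 13*l (N(k, l) = 13*(-7 + l) = -91 + 13*l)
G + N(p, -25) = 4287 + (-91 + 13*(-25)) = 4287 + (-91 - 325) = 4287 - 416 = 3871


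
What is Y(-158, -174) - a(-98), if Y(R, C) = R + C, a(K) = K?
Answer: -234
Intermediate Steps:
Y(R, C) = C + R
Y(-158, -174) - a(-98) = (-174 - 158) - 1*(-98) = -332 + 98 = -234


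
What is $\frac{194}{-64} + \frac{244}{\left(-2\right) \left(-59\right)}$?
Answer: $- \frac{1819}{1888} \approx -0.96345$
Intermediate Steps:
$\frac{194}{-64} + \frac{244}{\left(-2\right) \left(-59\right)} = 194 \left(- \frac{1}{64}\right) + \frac{244}{118} = - \frac{97}{32} + 244 \cdot \frac{1}{118} = - \frac{97}{32} + \frac{122}{59} = - \frac{1819}{1888}$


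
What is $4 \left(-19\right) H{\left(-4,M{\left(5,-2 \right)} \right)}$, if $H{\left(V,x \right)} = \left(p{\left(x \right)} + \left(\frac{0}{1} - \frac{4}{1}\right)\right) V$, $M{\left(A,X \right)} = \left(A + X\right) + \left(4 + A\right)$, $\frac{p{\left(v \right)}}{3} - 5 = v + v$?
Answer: $25232$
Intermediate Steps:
$p{\left(v \right)} = 15 + 6 v$ ($p{\left(v \right)} = 15 + 3 \left(v + v\right) = 15 + 3 \cdot 2 v = 15 + 6 v$)
$M{\left(A,X \right)} = 4 + X + 2 A$
$H{\left(V,x \right)} = V \left(11 + 6 x\right)$ ($H{\left(V,x \right)} = \left(\left(15 + 6 x\right) + \left(\frac{0}{1} - \frac{4}{1}\right)\right) V = \left(\left(15 + 6 x\right) + \left(0 \cdot 1 - 4\right)\right) V = \left(\left(15 + 6 x\right) + \left(0 - 4\right)\right) V = \left(\left(15 + 6 x\right) - 4\right) V = \left(11 + 6 x\right) V = V \left(11 + 6 x\right)$)
$4 \left(-19\right) H{\left(-4,M{\left(5,-2 \right)} \right)} = 4 \left(-19\right) \left(- 4 \left(11 + 6 \left(4 - 2 + 2 \cdot 5\right)\right)\right) = - 76 \left(- 4 \left(11 + 6 \left(4 - 2 + 10\right)\right)\right) = - 76 \left(- 4 \left(11 + 6 \cdot 12\right)\right) = - 76 \left(- 4 \left(11 + 72\right)\right) = - 76 \left(\left(-4\right) 83\right) = \left(-76\right) \left(-332\right) = 25232$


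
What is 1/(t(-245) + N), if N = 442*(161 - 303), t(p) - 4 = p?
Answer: -1/63005 ≈ -1.5872e-5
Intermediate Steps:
t(p) = 4 + p
N = -62764 (N = 442*(-142) = -62764)
1/(t(-245) + N) = 1/((4 - 245) - 62764) = 1/(-241 - 62764) = 1/(-63005) = -1/63005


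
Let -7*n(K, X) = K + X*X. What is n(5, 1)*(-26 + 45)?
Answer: -114/7 ≈ -16.286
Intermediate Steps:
n(K, X) = -K/7 - X**2/7 (n(K, X) = -(K + X*X)/7 = -(K + X**2)/7 = -K/7 - X**2/7)
n(5, 1)*(-26 + 45) = (-1/7*5 - 1/7*1**2)*(-26 + 45) = (-5/7 - 1/7*1)*19 = (-5/7 - 1/7)*19 = -6/7*19 = -114/7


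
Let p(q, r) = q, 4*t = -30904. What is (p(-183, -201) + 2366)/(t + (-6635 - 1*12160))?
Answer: -2183/26521 ≈ -0.082312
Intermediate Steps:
t = -7726 (t = (¼)*(-30904) = -7726)
(p(-183, -201) + 2366)/(t + (-6635 - 1*12160)) = (-183 + 2366)/(-7726 + (-6635 - 1*12160)) = 2183/(-7726 + (-6635 - 12160)) = 2183/(-7726 - 18795) = 2183/(-26521) = 2183*(-1/26521) = -2183/26521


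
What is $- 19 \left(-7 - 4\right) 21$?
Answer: $4389$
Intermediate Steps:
$- 19 \left(-7 - 4\right) 21 = \left(-19\right) \left(-11\right) 21 = 209 \cdot 21 = 4389$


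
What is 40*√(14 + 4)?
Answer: 120*√2 ≈ 169.71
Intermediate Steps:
40*√(14 + 4) = 40*√18 = 40*(3*√2) = 120*√2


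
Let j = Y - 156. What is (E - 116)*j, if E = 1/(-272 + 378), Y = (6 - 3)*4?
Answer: 885240/53 ≈ 16703.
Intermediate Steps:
Y = 12 (Y = 3*4 = 12)
E = 1/106 ≈ 0.0094340
j = -144 (j = 12 - 156 = -144)
(E - 116)*j = (1/106 - 116)*(-144) = -12295/106*(-144) = 885240/53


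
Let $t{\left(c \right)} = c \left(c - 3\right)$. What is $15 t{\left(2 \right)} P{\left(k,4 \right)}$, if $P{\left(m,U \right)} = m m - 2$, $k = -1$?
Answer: $30$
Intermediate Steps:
$t{\left(c \right)} = c \left(-3 + c\right)$
$P{\left(m,U \right)} = -2 + m^{2}$ ($P{\left(m,U \right)} = m^{2} - 2 = -2 + m^{2}$)
$15 t{\left(2 \right)} P{\left(k,4 \right)} = 15 \cdot 2 \left(-3 + 2\right) \left(-2 + \left(-1\right)^{2}\right) = 15 \cdot 2 \left(-1\right) \left(-2 + 1\right) = 15 \left(-2\right) \left(-1\right) = \left(-30\right) \left(-1\right) = 30$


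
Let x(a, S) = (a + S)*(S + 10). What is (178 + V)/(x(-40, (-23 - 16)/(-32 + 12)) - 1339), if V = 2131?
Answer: -923600/717479 ≈ -1.2873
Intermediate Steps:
x(a, S) = (10 + S)*(S + a) (x(a, S) = (S + a)*(10 + S) = (10 + S)*(S + a))
(178 + V)/(x(-40, (-23 - 16)/(-32 + 12)) - 1339) = (178 + 2131)/((((-23 - 16)/(-32 + 12))² + 10*((-23 - 16)/(-32 + 12)) + 10*(-40) + ((-23 - 16)/(-32 + 12))*(-40)) - 1339) = 2309/(((-39/(-20))² + 10*(-39/(-20)) - 400 - 39/(-20)*(-40)) - 1339) = 2309/(((-39*(-1/20))² + 10*(-39*(-1/20)) - 400 - 39*(-1/20)*(-40)) - 1339) = 2309/(((39/20)² + 10*(39/20) - 400 + (39/20)*(-40)) - 1339) = 2309/((1521/400 + 39/2 - 400 - 78) - 1339) = 2309/(-181879/400 - 1339) = 2309/(-717479/400) = 2309*(-400/717479) = -923600/717479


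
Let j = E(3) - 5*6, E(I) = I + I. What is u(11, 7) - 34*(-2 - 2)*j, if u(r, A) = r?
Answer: -3253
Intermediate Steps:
E(I) = 2*I
j = -24 (j = 2*3 - 5*6 = 6 - 30 = -24)
u(11, 7) - 34*(-2 - 2)*j = 11 - 34*(-2 - 2)*(-24) = 11 - (-136)*(-24) = 11 - 34*96 = 11 - 3264 = -3253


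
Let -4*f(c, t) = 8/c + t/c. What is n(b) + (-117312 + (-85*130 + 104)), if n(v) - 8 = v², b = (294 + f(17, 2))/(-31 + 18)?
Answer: -24955612919/195364 ≈ -1.2774e+5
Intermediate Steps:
f(c, t) = -2/c - t/(4*c) (f(c, t) = -(8/c + t/c)/4 = -2/c - t/(4*c))
b = -9991/442 (b = (294 + (¼)*(-8 - 1*2)/17)/(-31 + 18) = (294 + (¼)*(1/17)*(-8 - 2))/(-13) = (294 + (¼)*(1/17)*(-10))*(-1/13) = (294 - 5/34)*(-1/13) = (9991/34)*(-1/13) = -9991/442 ≈ -22.604)
n(v) = 8 + v²
n(b) + (-117312 + (-85*130 + 104)) = (8 + (-9991/442)²) + (-117312 + (-85*130 + 104)) = (8 + 99820081/195364) + (-117312 + (-11050 + 104)) = 101382993/195364 + (-117312 - 10946) = 101382993/195364 - 128258 = -24955612919/195364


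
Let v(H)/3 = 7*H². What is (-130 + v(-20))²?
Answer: 68392900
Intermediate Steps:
v(H) = 21*H² (v(H) = 3*(7*H²) = 21*H²)
(-130 + v(-20))² = (-130 + 21*(-20)²)² = (-130 + 21*400)² = (-130 + 8400)² = 8270² = 68392900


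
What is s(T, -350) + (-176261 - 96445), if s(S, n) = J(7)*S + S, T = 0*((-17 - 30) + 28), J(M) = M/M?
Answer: -272706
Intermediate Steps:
J(M) = 1
T = 0 (T = 0*(-47 + 28) = 0*(-19) = 0)
s(S, n) = 2*S (s(S, n) = 1*S + S = S + S = 2*S)
s(T, -350) + (-176261 - 96445) = 2*0 + (-176261 - 96445) = 0 - 272706 = -272706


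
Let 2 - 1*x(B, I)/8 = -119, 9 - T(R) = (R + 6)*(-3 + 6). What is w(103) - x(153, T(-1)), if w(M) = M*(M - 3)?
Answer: 9332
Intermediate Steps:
T(R) = -9 - 3*R (T(R) = 9 - (R + 6)*(-3 + 6) = 9 - (6 + R)*3 = 9 - (18 + 3*R) = 9 + (-18 - 3*R) = -9 - 3*R)
x(B, I) = 968 (x(B, I) = 16 - 8*(-119) = 16 + 952 = 968)
w(M) = M*(-3 + M)
w(103) - x(153, T(-1)) = 103*(-3 + 103) - 1*968 = 103*100 - 968 = 10300 - 968 = 9332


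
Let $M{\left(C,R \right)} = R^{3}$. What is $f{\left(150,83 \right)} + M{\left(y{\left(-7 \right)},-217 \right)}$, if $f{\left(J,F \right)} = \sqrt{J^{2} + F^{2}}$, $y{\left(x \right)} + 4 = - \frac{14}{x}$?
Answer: $-10218313 + \sqrt{29389} \approx -1.0218 \cdot 10^{7}$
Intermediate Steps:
$y{\left(x \right)} = -4 - \frac{14}{x}$
$f{\left(J,F \right)} = \sqrt{F^{2} + J^{2}}$
$f{\left(150,83 \right)} + M{\left(y{\left(-7 \right)},-217 \right)} = \sqrt{83^{2} + 150^{2}} + \left(-217\right)^{3} = \sqrt{6889 + 22500} - 10218313 = \sqrt{29389} - 10218313 = -10218313 + \sqrt{29389}$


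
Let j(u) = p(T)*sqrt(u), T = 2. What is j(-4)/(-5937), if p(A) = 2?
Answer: -4*I/5937 ≈ -0.00067374*I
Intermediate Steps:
j(u) = 2*sqrt(u)
j(-4)/(-5937) = (2*sqrt(-4))/(-5937) = (2*(2*I))*(-1/5937) = (4*I)*(-1/5937) = -4*I/5937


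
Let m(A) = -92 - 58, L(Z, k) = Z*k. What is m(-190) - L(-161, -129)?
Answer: -20919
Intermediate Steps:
m(A) = -150
m(-190) - L(-161, -129) = -150 - (-161)*(-129) = -150 - 1*20769 = -150 - 20769 = -20919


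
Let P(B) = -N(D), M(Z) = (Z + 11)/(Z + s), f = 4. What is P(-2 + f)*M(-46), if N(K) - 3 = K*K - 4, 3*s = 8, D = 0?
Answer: 21/26 ≈ 0.80769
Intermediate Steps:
s = 8/3 (s = (1/3)*8 = 8/3 ≈ 2.6667)
M(Z) = (11 + Z)/(8/3 + Z) (M(Z) = (Z + 11)/(Z + 8/3) = (11 + Z)/(8/3 + Z))
N(K) = -1 + K**2 (N(K) = 3 + (K*K - 4) = 3 + (K**2 - 4) = 3 + (-4 + K**2) = -1 + K**2)
P(B) = 1 (P(B) = -(-1 + 0**2) = -(-1 + 0) = -1*(-1) = 1)
P(-2 + f)*M(-46) = 1*(3*(11 - 46)/(8 + 3*(-46))) = 1*(3*(-35)/(8 - 138)) = 1*(3*(-35)/(-130)) = 1*(3*(-1/130)*(-35)) = 1*(21/26) = 21/26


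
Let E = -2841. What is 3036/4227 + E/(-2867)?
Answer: 6904373/4039603 ≈ 1.7092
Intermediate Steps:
3036/4227 + E/(-2867) = 3036/4227 - 2841/(-2867) = 3036*(1/4227) - 2841*(-1/2867) = 1012/1409 + 2841/2867 = 6904373/4039603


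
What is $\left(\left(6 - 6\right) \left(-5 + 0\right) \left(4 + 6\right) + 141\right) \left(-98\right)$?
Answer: $-13818$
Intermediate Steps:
$\left(\left(6 - 6\right) \left(-5 + 0\right) \left(4 + 6\right) + 141\right) \left(-98\right) = \left(0 \left(\left(-5\right) 10\right) + 141\right) \left(-98\right) = \left(0 \left(-50\right) + 141\right) \left(-98\right) = \left(0 + 141\right) \left(-98\right) = 141 \left(-98\right) = -13818$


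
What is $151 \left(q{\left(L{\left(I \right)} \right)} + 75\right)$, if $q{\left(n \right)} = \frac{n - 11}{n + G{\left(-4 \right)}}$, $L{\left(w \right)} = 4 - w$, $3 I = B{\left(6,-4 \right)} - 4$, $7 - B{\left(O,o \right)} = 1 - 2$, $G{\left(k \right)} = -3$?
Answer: $15100$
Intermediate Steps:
$B{\left(O,o \right)} = 8$ ($B{\left(O,o \right)} = 7 - \left(1 - 2\right) = 7 - -1 = 7 + 1 = 8$)
$I = \frac{4}{3}$ ($I = \frac{8 - 4}{3} = \frac{1}{3} \cdot 4 = \frac{4}{3} \approx 1.3333$)
$q{\left(n \right)} = \frac{-11 + n}{-3 + n}$ ($q{\left(n \right)} = \frac{n - 11}{n - 3} = \frac{-11 + n}{-3 + n}$)
$151 \left(q{\left(L{\left(I \right)} \right)} + 75\right) = 151 \left(\frac{-11 + \left(4 - \frac{4}{3}\right)}{-3 + \left(4 - \frac{4}{3}\right)} + 75\right) = 151 \left(\frac{-11 + \frac{8}{3}}{-3 + \frac{8}{3}} + 75\right) = 151 \left(\frac{1}{- \frac{1}{3}} \left(- \frac{25}{3}\right) + 75\right) = 151 \left(\left(-3\right) \left(- \frac{25}{3}\right) + 75\right) = 151 \left(25 + 75\right) = 151 \cdot 100 = 15100$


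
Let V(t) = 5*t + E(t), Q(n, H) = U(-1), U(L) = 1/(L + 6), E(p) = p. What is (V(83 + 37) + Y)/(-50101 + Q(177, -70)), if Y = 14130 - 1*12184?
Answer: -6665/125252 ≈ -0.053213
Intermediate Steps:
U(L) = 1/(6 + L)
Y = 1946 (Y = 14130 - 12184 = 1946)
Q(n, H) = ⅕ (Q(n, H) = 1/(6 - 1) = 1/5 = ⅕)
V(t) = 6*t (V(t) = 5*t + t = 6*t)
(V(83 + 37) + Y)/(-50101 + Q(177, -70)) = (6*(83 + 37) + 1946)/(-50101 + ⅕) = (6*120 + 1946)/(-250504/5) = (720 + 1946)*(-5/250504) = 2666*(-5/250504) = -6665/125252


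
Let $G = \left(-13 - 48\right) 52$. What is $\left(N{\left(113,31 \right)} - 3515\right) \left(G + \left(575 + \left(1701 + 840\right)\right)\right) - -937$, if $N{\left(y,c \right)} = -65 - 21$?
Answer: $202593$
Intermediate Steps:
$N{\left(y,c \right)} = -86$
$G = -3172$ ($G = \left(-61\right) 52 = -3172$)
$\left(N{\left(113,31 \right)} - 3515\right) \left(G + \left(575 + \left(1701 + 840\right)\right)\right) - -937 = \left(-86 - 3515\right) \left(-3172 + \left(575 + \left(1701 + 840\right)\right)\right) - -937 = - 3601 \left(-3172 + \left(575 + 2541\right)\right) + 937 = - 3601 \left(-3172 + 3116\right) + 937 = \left(-3601\right) \left(-56\right) + 937 = 201656 + 937 = 202593$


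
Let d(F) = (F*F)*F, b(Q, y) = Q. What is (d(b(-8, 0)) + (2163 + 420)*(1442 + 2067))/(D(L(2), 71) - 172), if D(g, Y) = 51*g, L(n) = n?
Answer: -1812647/14 ≈ -1.2947e+5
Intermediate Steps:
d(F) = F³ (d(F) = F²*F = F³)
(d(b(-8, 0)) + (2163 + 420)*(1442 + 2067))/(D(L(2), 71) - 172) = ((-8)³ + (2163 + 420)*(1442 + 2067))/(51*2 - 172) = (-512 + 2583*3509)/(102 - 172) = (-512 + 9063747)/(-70) = 9063235*(-1/70) = -1812647/14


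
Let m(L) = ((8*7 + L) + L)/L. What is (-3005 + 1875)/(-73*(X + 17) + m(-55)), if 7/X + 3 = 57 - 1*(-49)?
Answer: 3200725/3526404 ≈ 0.90765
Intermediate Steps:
X = 7/103 (X = 7/(-3 + (57 - 1*(-49))) = 7/(-3 + (57 + 49)) = 7/(-3 + 106) = 7/103 ≈ 0.067961)
m(L) = (56 + 2*L)/L (m(L) = ((56 + L) + L)/L = (56 + 2*L)/L)
(-3005 + 1875)/(-73*(X + 17) + m(-55)) = (-3005 + 1875)/(-73*(7/103 + 17) + (2 + 56/(-55))) = -1130/(-73*1758/103 + (2 + 56*(-1/55))) = -1130/(-128334/103 + (2 - 56/55)) = -1130/(-128334/103 + 54/55) = -1130/(-7052808/5665) = -1130*(-5665/7052808) = 3200725/3526404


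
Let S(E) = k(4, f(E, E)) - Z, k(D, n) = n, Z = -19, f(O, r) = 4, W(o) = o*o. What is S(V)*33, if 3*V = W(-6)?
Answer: 759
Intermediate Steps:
W(o) = o²
V = 12 (V = (⅓)*(-6)² = (⅓)*36 = 12)
S(E) = 23 (S(E) = 4 - 1*(-19) = 4 + 19 = 23)
S(V)*33 = 23*33 = 759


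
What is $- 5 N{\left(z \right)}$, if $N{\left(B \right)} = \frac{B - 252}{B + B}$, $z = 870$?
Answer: $- \frac{103}{58} \approx -1.7759$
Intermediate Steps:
$N{\left(B \right)} = \frac{-252 + B}{2 B}$
$- 5 N{\left(z \right)} = - 5 \frac{-252 + 870}{2 \cdot 870} = - 5 \cdot \frac{1}{2} \cdot \frac{1}{870} \cdot 618 = \left(-5\right) \frac{103}{290} = - \frac{103}{58}$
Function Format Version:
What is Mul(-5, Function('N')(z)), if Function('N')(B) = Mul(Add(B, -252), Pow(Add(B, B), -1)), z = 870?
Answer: Rational(-103, 58) ≈ -1.7759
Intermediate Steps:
Function('N')(B) = Mul(Rational(1, 2), Pow(B, -1), Add(-252, B)) (Function('N')(B) = Mul(Add(-252, B), Pow(Mul(2, B), -1)) = Mul(Add(-252, B), Mul(Rational(1, 2), Pow(B, -1))) = Mul(Rational(1, 2), Pow(B, -1), Add(-252, B)))
Mul(-5, Function('N')(z)) = Mul(-5, Mul(Rational(1, 2), Pow(870, -1), Add(-252, 870))) = Mul(-5, Mul(Rational(1, 2), Rational(1, 870), 618)) = Mul(-5, Rational(103, 290)) = Rational(-103, 58)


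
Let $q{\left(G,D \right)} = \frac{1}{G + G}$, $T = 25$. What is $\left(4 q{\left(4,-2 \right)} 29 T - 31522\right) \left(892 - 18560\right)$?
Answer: $550526046$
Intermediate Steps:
$q{\left(G,D \right)} = \frac{1}{2 G}$
$\left(4 q{\left(4,-2 \right)} 29 T - 31522\right) \left(892 - 18560\right) = \left(4 \frac{1}{2 \cdot 4} \cdot 29 \cdot 25 - 31522\right) \left(892 - 18560\right) = \left(4 \cdot \frac{1}{2} \cdot \frac{1}{4} \cdot 29 \cdot 25 - 31522\right) \left(-17668\right) = \left(4 \cdot \frac{1}{8} \cdot 29 \cdot 25 - 31522\right) \left(-17668\right) = \left(\frac{1}{2} \cdot 29 \cdot 25 - 31522\right) \left(-17668\right) = \left(\frac{29}{2} \cdot 25 - 31522\right) \left(-17668\right) = \left(\frac{725}{2} - 31522\right) \left(-17668\right) = \left(- \frac{62319}{2}\right) \left(-17668\right) = 550526046$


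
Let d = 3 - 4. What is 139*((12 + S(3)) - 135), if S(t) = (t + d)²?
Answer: -16541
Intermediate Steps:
d = -1
S(t) = (-1 + t)² (S(t) = (t - 1)² = (-1 + t)²)
139*((12 + S(3)) - 135) = 139*((12 + (-1 + 3)²) - 135) = 139*((12 + 2²) - 135) = 139*((12 + 4) - 135) = 139*(16 - 135) = 139*(-119) = -16541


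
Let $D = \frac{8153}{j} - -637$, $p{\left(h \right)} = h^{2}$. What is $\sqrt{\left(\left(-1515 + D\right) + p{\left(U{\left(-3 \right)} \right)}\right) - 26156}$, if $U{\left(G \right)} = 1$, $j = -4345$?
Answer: $\frac{i \sqrt{510392107610}}{4345} \approx 164.42 i$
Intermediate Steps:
$D = \frac{2759612}{4345}$ ($D = \frac{8153}{-4345} - -637 = 8153 \left(- \frac{1}{4345}\right) + 637 = - \frac{8153}{4345} + 637 = \frac{2759612}{4345} \approx 635.12$)
$\sqrt{\left(\left(-1515 + D\right) + p{\left(U{\left(-3 \right)} \right)}\right) - 26156} = \sqrt{\left(\left(-1515 + \frac{2759612}{4345}\right) + 1^{2}\right) - 26156} = \sqrt{\left(- \frac{3823063}{4345} + 1\right) - 26156} = \sqrt{- \frac{3818718}{4345} - 26156} = \sqrt{- \frac{117466538}{4345}} = \frac{i \sqrt{510392107610}}{4345}$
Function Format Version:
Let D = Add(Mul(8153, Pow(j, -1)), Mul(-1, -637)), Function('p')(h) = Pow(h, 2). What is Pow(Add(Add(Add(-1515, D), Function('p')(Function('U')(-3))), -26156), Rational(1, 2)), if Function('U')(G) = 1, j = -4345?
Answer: Mul(Rational(1, 4345), I, Pow(510392107610, Rational(1, 2))) ≈ Mul(164.42, I)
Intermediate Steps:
D = Rational(2759612, 4345) (D = Add(Mul(8153, Pow(-4345, -1)), Mul(-1, -637)) = Add(Mul(8153, Rational(-1, 4345)), 637) = Add(Rational(-8153, 4345), 637) = Rational(2759612, 4345) ≈ 635.12)
Pow(Add(Add(Add(-1515, D), Function('p')(Function('U')(-3))), -26156), Rational(1, 2)) = Pow(Add(Add(Add(-1515, Rational(2759612, 4345)), Pow(1, 2)), -26156), Rational(1, 2)) = Pow(Add(Add(Rational(-3823063, 4345), 1), -26156), Rational(1, 2)) = Pow(Add(Rational(-3818718, 4345), -26156), Rational(1, 2)) = Pow(Rational(-117466538, 4345), Rational(1, 2)) = Mul(Rational(1, 4345), I, Pow(510392107610, Rational(1, 2)))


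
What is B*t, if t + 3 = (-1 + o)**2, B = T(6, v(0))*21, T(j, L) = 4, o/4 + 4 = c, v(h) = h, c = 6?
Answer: 3864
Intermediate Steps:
o = 8 (o = -16 + 4*6 = -16 + 24 = 8)
B = 84 (B = 4*21 = 84)
t = 46 (t = -3 + (-1 + 8)**2 = -3 + 7**2 = -3 + 49 = 46)
B*t = 84*46 = 3864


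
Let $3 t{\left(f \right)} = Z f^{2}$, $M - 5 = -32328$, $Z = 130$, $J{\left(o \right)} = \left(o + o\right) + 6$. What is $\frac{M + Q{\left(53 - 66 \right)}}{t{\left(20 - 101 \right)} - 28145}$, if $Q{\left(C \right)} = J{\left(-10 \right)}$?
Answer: $- \frac{32337}{256165} \approx -0.12624$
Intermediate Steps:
$J{\left(o \right)} = 6 + 2 o$ ($J{\left(o \right)} = 2 o + 6 = 6 + 2 o$)
$Q{\left(C \right)} = -14$ ($Q{\left(C \right)} = 6 + 2 \left(-10\right) = 6 - 20 = -14$)
$M = -32323$ ($M = 5 - 32328 = -32323$)
$t{\left(f \right)} = \frac{130 f^{2}}{3}$
$\frac{M + Q{\left(53 - 66 \right)}}{t{\left(20 - 101 \right)} - 28145} = \frac{-32323 - 14}{\frac{130 \left(20 - 101\right)^{2}}{3} - 28145} = - \frac{32337}{\frac{130 \left(20 - 101\right)^{2}}{3} - 28145} = - \frac{32337}{\frac{130 \left(-81\right)^{2}}{3} - 28145} = - \frac{32337}{\frac{130}{3} \cdot 6561 - 28145} = - \frac{32337}{284310 - 28145} = - \frac{32337}{256165}$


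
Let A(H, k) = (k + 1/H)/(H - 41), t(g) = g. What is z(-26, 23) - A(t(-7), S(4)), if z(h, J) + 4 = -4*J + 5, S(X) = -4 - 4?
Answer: -10211/112 ≈ -91.170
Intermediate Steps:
S(X) = -8
z(h, J) = 1 - 4*J (z(h, J) = -4 + (-4*J + 5) = -4 + (5 - 4*J) = 1 - 4*J)
A(H, k) = (k + 1/H)/(-41 + H)
z(-26, 23) - A(t(-7), S(4)) = (1 - 4*23) - (1 - 7*(-8))/((-7)*(-41 - 7)) = (1 - 92) - (-1)*(1 + 56)/(7*(-48)) = -91 - (-1)*(-1)*57/(7*48) = -91 - 1*19/112 = -91 - 19/112 = -10211/112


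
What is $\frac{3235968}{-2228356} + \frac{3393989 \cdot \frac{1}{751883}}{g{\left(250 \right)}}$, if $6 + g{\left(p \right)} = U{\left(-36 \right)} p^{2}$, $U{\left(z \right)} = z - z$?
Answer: $- \frac{5540357929637}{2513194491522} \approx -2.2045$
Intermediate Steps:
$U{\left(z \right)} = 0$
$g{\left(p \right)} = -6$ ($g{\left(p \right)} = -6 + 0 p^{2} = -6 + 0 = -6$)
$\frac{3235968}{-2228356} + \frac{3393989 \cdot \frac{1}{751883}}{g{\left(250 \right)}} = \frac{3235968}{-2228356} + \frac{3393989 \cdot \frac{1}{751883}}{-6} = 3235968 \left(- \frac{1}{2228356}\right) + 3393989 \cdot \frac{1}{751883} \left(- \frac{1}{6}\right) = - \frac{808992}{557089} + \frac{3393989}{751883} \left(- \frac{1}{6}\right) = - \frac{808992}{557089} - \frac{3393989}{4511298} = - \frac{5540357929637}{2513194491522}$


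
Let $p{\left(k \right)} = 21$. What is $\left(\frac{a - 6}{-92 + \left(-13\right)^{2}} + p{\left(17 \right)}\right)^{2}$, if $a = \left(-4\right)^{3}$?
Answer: $\frac{48841}{121} \approx 403.64$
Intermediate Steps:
$a = -64$
$\left(\frac{a - 6}{-92 + \left(-13\right)^{2}} + p{\left(17 \right)}\right)^{2} = \left(\frac{-64 - 6}{-92 + \left(-13\right)^{2}} + 21\right)^{2} = \left(- \frac{70}{-92 + 169} + 21\right)^{2} = \left(- \frac{70}{77} + 21\right)^{2} = \left(\left(-70\right) \frac{1}{77} + 21\right)^{2} = \left(- \frac{10}{11} + 21\right)^{2} = \left(\frac{221}{11}\right)^{2} = \frac{48841}{121}$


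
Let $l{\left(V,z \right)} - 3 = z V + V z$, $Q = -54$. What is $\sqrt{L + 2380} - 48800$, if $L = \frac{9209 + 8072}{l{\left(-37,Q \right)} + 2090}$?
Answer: $-48800 + \frac{\sqrt{88345915989}}{6089} \approx -48751.0$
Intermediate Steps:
$l{\left(V,z \right)} = 3 + 2 V z$ ($l{\left(V,z \right)} = 3 + \left(z V + V z\right) = 3 + \left(V z + V z\right) = 3 + 2 V z$)
$L = \frac{17281}{6089}$ ($L = \frac{9209 + 8072}{\left(3 + 2 \left(-37\right) \left(-54\right)\right) + 2090} = \frac{17281}{\left(3 + 3996\right) + 2090} = \frac{17281}{3999 + 2090} = \frac{17281}{6089} \approx 2.8381$)
$\sqrt{L + 2380} - 48800 = \sqrt{\frac{17281}{6089} + 2380} - 48800 = \sqrt{\frac{14509101}{6089}} - 48800 = \frac{\sqrt{88345915989}}{6089} - 48800 = -48800 + \frac{\sqrt{88345915989}}{6089}$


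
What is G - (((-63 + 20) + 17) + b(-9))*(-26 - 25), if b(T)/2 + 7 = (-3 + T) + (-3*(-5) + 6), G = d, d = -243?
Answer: -1365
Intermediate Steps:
G = -243
b(T) = 22 + 2*T (b(T) = -14 + 2*((-3 + T) + (-3*(-5) + 6)) = -14 + 2*((-3 + T) + (15 + 6)) = -14 + 2*((-3 + T) + 21) = -14 + 2*(18 + T) = -14 + (36 + 2*T) = 22 + 2*T)
G - (((-63 + 20) + 17) + b(-9))*(-26 - 25) = -243 - (((-63 + 20) + 17) + (22 + 2*(-9)))*(-26 - 25) = -243 - ((-43 + 17) + (22 - 18))*(-51) = -243 - (-26 + 4)*(-51) = -243 - (-22)*(-51) = -243 - 1*1122 = -243 - 1122 = -1365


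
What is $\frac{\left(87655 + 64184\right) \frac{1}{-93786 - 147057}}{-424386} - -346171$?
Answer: $\frac{3931363941979433}{11356710822} \approx 3.4617 \cdot 10^{5}$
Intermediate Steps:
$\frac{\left(87655 + 64184\right) \frac{1}{-93786 - 147057}}{-424386} - -346171 = \frac{151839}{-240843} \left(- \frac{1}{424386}\right) + 346171 = 151839 \left(- \frac{1}{240843}\right) \left(- \frac{1}{424386}\right) + 346171 = \left(- \frac{50613}{80281}\right) \left(- \frac{1}{424386}\right) + 346171 = \frac{16871}{11356710822} + 346171 = \frac{3931363941979433}{11356710822}$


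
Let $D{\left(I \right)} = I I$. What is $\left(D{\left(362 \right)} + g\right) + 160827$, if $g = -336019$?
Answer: $-44148$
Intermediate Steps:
$D{\left(I \right)} = I^{2}$
$\left(D{\left(362 \right)} + g\right) + 160827 = \left(362^{2} - 336019\right) + 160827 = \left(131044 - 336019\right) + 160827 = -204975 + 160827 = -44148$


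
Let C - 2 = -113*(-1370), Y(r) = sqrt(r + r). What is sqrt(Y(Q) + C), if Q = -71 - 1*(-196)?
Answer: sqrt(154812 + 5*sqrt(10)) ≈ 393.48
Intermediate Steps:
Q = 125 (Q = -71 + 196 = 125)
Y(r) = sqrt(2)*sqrt(r) (Y(r) = sqrt(2*r) = sqrt(2)*sqrt(r))
C = 154812 (C = 2 - 113*(-1370) = 2 + 154810 = 154812)
sqrt(Y(Q) + C) = sqrt(sqrt(2)*sqrt(125) + 154812) = sqrt(sqrt(2)*(5*sqrt(5)) + 154812) = sqrt(5*sqrt(10) + 154812) = sqrt(154812 + 5*sqrt(10))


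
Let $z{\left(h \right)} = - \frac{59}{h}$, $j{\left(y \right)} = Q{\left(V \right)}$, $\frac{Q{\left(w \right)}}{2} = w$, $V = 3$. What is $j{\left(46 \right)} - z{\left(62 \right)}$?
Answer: $\frac{431}{62} \approx 6.9516$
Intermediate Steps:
$Q{\left(w \right)} = 2 w$
$j{\left(y \right)} = 6$ ($j{\left(y \right)} = 2 \cdot 3 = 6$)
$j{\left(46 \right)} - z{\left(62 \right)} = 6 - - \frac{59}{62} = 6 + \frac{59}{62} = \frac{431}{62}$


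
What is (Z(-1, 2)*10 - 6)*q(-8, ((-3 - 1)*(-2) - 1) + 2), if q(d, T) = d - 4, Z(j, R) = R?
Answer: -168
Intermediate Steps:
q(d, T) = -4 + d
(Z(-1, 2)*10 - 6)*q(-8, ((-3 - 1)*(-2) - 1) + 2) = (2*10 - 6)*(-4 - 8) = (20 - 6)*(-12) = 14*(-12) = -168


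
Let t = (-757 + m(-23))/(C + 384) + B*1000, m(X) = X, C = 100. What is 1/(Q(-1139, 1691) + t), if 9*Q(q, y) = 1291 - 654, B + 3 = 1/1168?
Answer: -158994/465848863 ≈ -0.00034130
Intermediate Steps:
B = -3503/1168 (B = -3 + 1/1168 = -3503/1168 ≈ -2.9991)
Q(q, y) = 637/9 (Q(q, y) = (1291 - 654)/9 = (⅑)*637 = 637/9)
t = -53011345/17666 (t = (-757 - 23)/(100 + 384) - 3503/1168*1000 = -780/484 - 437875/146 = -780*1/484 - 437875/146 = -195/121 - 437875/146 = -53011345/17666 ≈ -3000.8)
1/(Q(-1139, 1691) + t) = 1/(637/9 - 53011345/17666) = 1/(-465848863/158994) = -158994/465848863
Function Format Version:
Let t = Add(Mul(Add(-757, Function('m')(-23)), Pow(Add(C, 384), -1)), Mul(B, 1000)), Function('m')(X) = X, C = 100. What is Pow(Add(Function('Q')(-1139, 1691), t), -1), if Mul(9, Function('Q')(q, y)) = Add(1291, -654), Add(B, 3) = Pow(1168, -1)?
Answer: Rational(-158994, 465848863) ≈ -0.00034130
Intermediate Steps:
B = Rational(-3503, 1168) (B = Add(-3, Pow(1168, -1)) = Add(-3, Rational(1, 1168)) = Rational(-3503, 1168) ≈ -2.9991)
Function('Q')(q, y) = Rational(637, 9) (Function('Q')(q, y) = Mul(Rational(1, 9), Add(1291, -654)) = Mul(Rational(1, 9), 637) = Rational(637, 9))
t = Rational(-53011345, 17666) (t = Add(Mul(Add(-757, -23), Pow(Add(100, 384), -1)), Mul(Rational(-3503, 1168), 1000)) = Add(Mul(-780, Pow(484, -1)), Rational(-437875, 146)) = Add(Mul(-780, Rational(1, 484)), Rational(-437875, 146)) = Add(Rational(-195, 121), Rational(-437875, 146)) = Rational(-53011345, 17666) ≈ -3000.8)
Pow(Add(Function('Q')(-1139, 1691), t), -1) = Pow(Add(Rational(637, 9), Rational(-53011345, 17666)), -1) = Pow(Rational(-465848863, 158994), -1) = Rational(-158994, 465848863)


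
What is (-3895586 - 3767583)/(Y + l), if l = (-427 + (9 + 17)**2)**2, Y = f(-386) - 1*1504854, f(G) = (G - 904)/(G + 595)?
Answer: 1601602321/301557567 ≈ 5.3111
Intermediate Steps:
f(G) = (-904 + G)/(595 + G)
Y = -314515776/209 (Y = (-904 - 386)/(595 - 386) - 1*1504854 = -1290/209 - 1504854 = -314515776/209 ≈ -1.5049e+6)
l = 62001 (l = (-427 + 26**2)**2 = (-427 + 676)**2 = 249**2 = 62001)
(-3895586 - 3767583)/(Y + l) = (-3895586 - 3767583)/(-314515776/209 + 62001) = -7663169/(-301557567/209) = -7663169*(-209/301557567) = 1601602321/301557567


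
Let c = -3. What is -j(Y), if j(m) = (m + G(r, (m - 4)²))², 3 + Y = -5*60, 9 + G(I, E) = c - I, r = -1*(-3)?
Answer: -101124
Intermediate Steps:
r = 3
G(I, E) = -12 - I (G(I, E) = -9 + (-3 - I) = -12 - I)
Y = -303 (Y = -3 - 5*60 = -3 - 300 = -303)
j(m) = (-15 + m)² (j(m) = (m + (-12 - 1*3))² = (m + (-12 - 3))² = (m - 15)² = (-15 + m)²)
-j(Y) = -(-15 - 303)² = -1*(-318)² = -1*101124 = -101124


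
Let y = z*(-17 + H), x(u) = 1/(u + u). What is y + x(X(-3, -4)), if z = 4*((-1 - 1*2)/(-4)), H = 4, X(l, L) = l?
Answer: -235/6 ≈ -39.167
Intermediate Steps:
z = 3 (z = 4*((-1 - 2)*(-1/4)) = 4*(-3*(-1/4)) = 4*(3/4) = 3)
x(u) = 1/(2*u)
y = -39 (y = 3*(-17 + 4) = 3*(-13) = -39)
y + x(X(-3, -4)) = -39 + (1/2)/(-3) = -39 + (1/2)*(-1/3) = -39 - 1/6 = -235/6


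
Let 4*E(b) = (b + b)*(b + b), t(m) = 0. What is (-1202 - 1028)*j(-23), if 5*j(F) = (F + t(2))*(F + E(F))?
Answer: 5190548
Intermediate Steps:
E(b) = b² (E(b) = ((b + b)*(b + b))/4 = ((2*b)*(2*b))/4 = (4*b²)/4 = b²)
j(F) = F*(F + F²)/5 (j(F) = ((F + 0)*(F + F²))/5 = (F*(F + F²))/5 = F*(F + F²)/5)
(-1202 - 1028)*j(-23) = (-1202 - 1028)*((⅕)*(-23)²*(1 - 23)) = -446*529*(-22) = -2230*(-11638/5) = 5190548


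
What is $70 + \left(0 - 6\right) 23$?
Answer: $-68$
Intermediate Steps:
$70 + \left(0 - 6\right) 23 = 70 - 138 = -68$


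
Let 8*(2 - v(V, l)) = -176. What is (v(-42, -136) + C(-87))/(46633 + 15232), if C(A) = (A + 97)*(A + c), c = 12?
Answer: -726/61865 ≈ -0.011735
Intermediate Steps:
v(V, l) = 24 (v(V, l) = 2 - 1/8*(-176) = 2 + 22 = 24)
C(A) = (12 + A)*(97 + A) (C(A) = (A + 97)*(A + 12) = (97 + A)*(12 + A) = (12 + A)*(97 + A))
(v(-42, -136) + C(-87))/(46633 + 15232) = (24 + (1164 + (-87)**2 + 109*(-87)))/(46633 + 15232) = (24 + (1164 + 7569 - 9483))/61865 = (24 - 750)*(1/61865) = -726*1/61865 = -726/61865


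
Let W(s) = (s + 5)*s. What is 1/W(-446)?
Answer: 1/196686 ≈ 5.0842e-6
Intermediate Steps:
W(s) = s*(5 + s) (W(s) = (5 + s)*s = s*(5 + s))
1/W(-446) = 1/(-446*(5 - 446)) = 1/(-446*(-441)) = 1/196686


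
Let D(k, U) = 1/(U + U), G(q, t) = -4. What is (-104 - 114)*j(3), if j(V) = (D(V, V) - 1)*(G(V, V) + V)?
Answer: -545/3 ≈ -181.67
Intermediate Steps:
D(k, U) = 1/(2*U)
j(V) = (-1 + 1/(2*V))*(-4 + V) (j(V) = (1/(2*V) - 1)*(-4 + V) = (-1 + 1/(2*V))*(-4 + V))
(-104 - 114)*j(3) = (-104 - 114)*(9/2 - 1*3 - 2/3) = -218*(9/2 - 3 - 2*⅓) = -218*(9/2 - 3 - ⅔) = -218*⅚ = -545/3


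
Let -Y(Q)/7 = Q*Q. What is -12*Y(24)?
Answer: 48384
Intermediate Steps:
Y(Q) = -7*Q² (Y(Q) = -7*Q*Q = -7*Q²)
-12*Y(24) = -(-84)*24² = -(-84)*576 = -12*(-4032) = 48384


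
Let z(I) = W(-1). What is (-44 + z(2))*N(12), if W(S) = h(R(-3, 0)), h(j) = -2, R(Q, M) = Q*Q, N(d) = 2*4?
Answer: -368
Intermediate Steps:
N(d) = 8
R(Q, M) = Q**2
W(S) = -2
z(I) = -2
(-44 + z(2))*N(12) = (-44 - 2)*8 = -46*8 = -368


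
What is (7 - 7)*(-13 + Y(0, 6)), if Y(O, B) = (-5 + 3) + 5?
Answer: 0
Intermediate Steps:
Y(O, B) = 3 (Y(O, B) = -2 + 5 = 3)
(7 - 7)*(-13 + Y(0, 6)) = (7 - 7)*(-13 + 3) = 0*(-10) = 0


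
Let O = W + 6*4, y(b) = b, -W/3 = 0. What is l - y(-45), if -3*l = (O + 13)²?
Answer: -1234/3 ≈ -411.33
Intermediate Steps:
W = 0 (W = -3*0 = 0)
O = 24 (O = 0 + 6*4 = 0 + 24 = 24)
l = -1369/3 (l = -(24 + 13)²/3 = -⅓*37² = -⅓*1369 = -1369/3 ≈ -456.33)
l - y(-45) = -1369/3 - 1*(-45) = -1369/3 + 45 = -1234/3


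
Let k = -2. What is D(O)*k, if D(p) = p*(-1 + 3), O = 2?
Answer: -8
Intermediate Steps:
D(p) = 2*p (D(p) = p*2 = 2*p)
D(O)*k = (2*2)*(-2) = 4*(-2) = -8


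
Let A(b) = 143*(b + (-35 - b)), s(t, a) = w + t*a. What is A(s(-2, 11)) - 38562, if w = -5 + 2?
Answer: -43567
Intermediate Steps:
w = -3
s(t, a) = -3 + a*t (s(t, a) = -3 + t*a = -3 + a*t)
A(b) = -5005 (A(b) = 143*(-35) = -5005)
A(s(-2, 11)) - 38562 = -5005 - 38562 = -43567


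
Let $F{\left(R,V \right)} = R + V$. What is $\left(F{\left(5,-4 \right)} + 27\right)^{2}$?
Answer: $784$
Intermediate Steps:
$\left(F{\left(5,-4 \right)} + 27\right)^{2} = \left(\left(5 - 4\right) + 27\right)^{2} = \left(1 + 27\right)^{2} = 28^{2} = 784$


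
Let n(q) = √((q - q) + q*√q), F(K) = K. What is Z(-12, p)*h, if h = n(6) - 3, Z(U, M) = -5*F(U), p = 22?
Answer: -180 + 60*6^(¾) ≈ 50.020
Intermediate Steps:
Z(U, M) = -5*U
n(q) = √(q^(3/2)) (n(q) = √(0 + q^(3/2)) = √(q^(3/2)))
h = -3 + 6^(¾) (h = √(6^(3/2)) - 3 = √(6*√6) - 3 = 6^(¾) - 3 = -3 + 6^(¾) ≈ 0.83366)
Z(-12, p)*h = (-5*(-12))*(-3 + 6^(¾)) = 60*(-3 + 6^(¾)) = -180 + 60*6^(¾)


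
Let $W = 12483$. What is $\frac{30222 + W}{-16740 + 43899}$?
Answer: $\frac{14235}{9053} \approx 1.5724$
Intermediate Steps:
$\frac{30222 + W}{-16740 + 43899} = \frac{30222 + 12483}{-16740 + 43899} = \frac{42705}{27159} = 42705 \cdot \frac{1}{27159} = \frac{14235}{9053}$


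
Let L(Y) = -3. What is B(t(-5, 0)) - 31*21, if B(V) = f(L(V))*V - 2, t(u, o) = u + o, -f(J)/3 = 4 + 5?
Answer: -518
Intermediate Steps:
f(J) = -27 (f(J) = -3*(4 + 5) = -3*9 = -27)
t(u, o) = o + u
B(V) = -2 - 27*V (B(V) = -27*V - 2 = -2 - 27*V)
B(t(-5, 0)) - 31*21 = (-2 - 27*(0 - 5)) - 31*21 = (-2 - 27*(-5)) - 651 = (-2 + 135) - 651 = 133 - 651 = -518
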